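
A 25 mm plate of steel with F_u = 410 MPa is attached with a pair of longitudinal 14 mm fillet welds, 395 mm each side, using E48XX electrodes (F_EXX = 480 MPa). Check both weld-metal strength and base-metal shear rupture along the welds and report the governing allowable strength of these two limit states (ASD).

R_n/Ω ≈ 1130 kN (weld metal governs)

t_e = 0.707 × 14 = 9.898 mm; L = 790 mm.
Weld metal: R_n/Ω = (1/2.0) × 0.6 × 480 × 9.898 × 790 × 10⁻³ = 1126 kN.
Base metal (shear rupture): R_n/Ω = (1/2.0) × 0.6 × 410 × 25 × 790 × 10⁻³ = 2429 kN.
Governing: weld metal.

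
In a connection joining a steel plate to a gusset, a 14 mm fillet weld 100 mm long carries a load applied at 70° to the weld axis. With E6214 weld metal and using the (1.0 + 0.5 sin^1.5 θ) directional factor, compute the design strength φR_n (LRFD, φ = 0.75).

φR_n ≈ 402 kN

E62XX → F_EXX = 620 MPa.
t_e = 0.707 × 14 = 9.898 mm; A_we = 9.898 × 100 = 989.8 mm².
Directional factor: 1.0 + 0.5 sin^1.5(70°) = 1.455.
F_nw = 0.6 × 620 × 1.455 = 541.4 MPa.
φR_n = 0.75 × 541.4 × 989.8 × 10⁻³ = 401.9 kN.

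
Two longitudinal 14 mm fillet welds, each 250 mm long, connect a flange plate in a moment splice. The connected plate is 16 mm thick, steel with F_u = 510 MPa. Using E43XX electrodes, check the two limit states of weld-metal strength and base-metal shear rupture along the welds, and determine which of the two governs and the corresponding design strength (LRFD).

E43XX → F_EXX = 430 MPa.
t_e = 0.707 × 14 = 9.898 mm; L = 500 mm.
Weld metal: φR_n = 0.75 × 0.6 × 430 × 9.898 × 500 × 10⁻³ = 957.6 kN.
Base metal (shear rupture): φR_n = 0.75 × 0.6 × 510 × 16 × 500 × 10⁻³ = 1836 kN.
Governing: weld metal.

φR_n ≈ 958 kN (weld metal governs)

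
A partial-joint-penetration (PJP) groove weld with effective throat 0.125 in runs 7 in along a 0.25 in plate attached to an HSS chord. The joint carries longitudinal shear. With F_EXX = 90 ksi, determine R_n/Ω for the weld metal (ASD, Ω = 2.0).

Effective throat (given) t_e = 0.125 in.
A_we = 0.125 × 7 = 0.875 in².
F_nw = 0.6 F_EXX = 54 ksi.
R_n/Ω = (54 × 0.875) / 2.0 = 23.62 kips.

R_n/Ω ≈ 23.6 kips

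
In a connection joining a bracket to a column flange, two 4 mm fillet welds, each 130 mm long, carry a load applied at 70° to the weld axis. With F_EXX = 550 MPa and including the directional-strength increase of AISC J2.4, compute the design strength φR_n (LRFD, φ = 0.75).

φR_n ≈ 265 kN

t_e = 0.707 × 4 = 2.828 mm; A_we = 2.828 × 260 = 735.3 mm².
Directional factor: 1.0 + 0.5 sin^1.5(70°) = 1.455.
F_nw = 0.6 × 550 × 1.455 = 480.3 MPa.
φR_n = 0.75 × 480.3 × 735.3 × 10⁻³ = 264.9 kN.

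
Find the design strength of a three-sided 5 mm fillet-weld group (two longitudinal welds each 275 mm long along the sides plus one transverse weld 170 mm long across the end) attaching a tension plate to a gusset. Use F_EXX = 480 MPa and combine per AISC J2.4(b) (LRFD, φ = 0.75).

t_e = 0.707 × 5 = 3.535 mm.
R_nwl = 0.6 × 480 × 3.535 × 550 × 10⁻³ = 559.9 kN (longitudinal, 2 welds).
R_nwt = 0.6 × 480 × 3.535 × 170 × 10⁻³ = 173.1 kN (transverse, base value).
(i) R_nwl + R_nwt = 733 kN; (ii) 0.85 R_nwl + 1.5 R_nwt = 735.6 kN.
R_n = max = 735.6 kN [governs: (ii)]; φR_n = 551.7 kN.

φR_n ≈ 552 kN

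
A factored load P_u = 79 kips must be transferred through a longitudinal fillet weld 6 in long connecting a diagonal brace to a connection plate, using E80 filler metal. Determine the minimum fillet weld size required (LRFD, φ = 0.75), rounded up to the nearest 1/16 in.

E80XX → F_EXX = 80 ksi.
Total weld length L = 6 in.
Required throat t_e = P_u / (φ × 0.6 F_EXX × L) = 79 / (0.75 × 0.6 × 80 × 6) = 0.3657 in.
Required leg w = t_e / 0.707 = 0.5173 in → use 9/16 in.

w = 9/16 in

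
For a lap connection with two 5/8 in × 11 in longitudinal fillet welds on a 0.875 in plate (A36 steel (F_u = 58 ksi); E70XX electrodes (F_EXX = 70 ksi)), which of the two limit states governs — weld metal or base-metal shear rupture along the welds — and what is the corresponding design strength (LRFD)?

t_e = 0.707 × 0.625 = 0.4419 in; L = 22 in.
Weld metal: φR_n = 0.75 × 0.6 × 70 × 0.4419 × 22 = 306.2 kips.
Base metal (shear rupture): φR_n = 0.75 × 0.6 × 58 × 0.875 × 22 = 502.4 kips.
Governing: weld metal.

φR_n ≈ 306 kips (weld metal governs)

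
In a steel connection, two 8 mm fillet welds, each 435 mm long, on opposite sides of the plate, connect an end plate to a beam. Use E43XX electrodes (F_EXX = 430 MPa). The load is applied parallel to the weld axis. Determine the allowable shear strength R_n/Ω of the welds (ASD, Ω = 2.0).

Effective throat t_e = 0.707 × 8 = 5.656 mm.
Total length L = 870 mm; A_we = 5.656 × 870 = 4921 mm².
F_nw = 0.6 F_EXX = 0.6 × 430 = 258 MPa.
R_n = 258 × 4921 × 10⁻³ = 1270 kN; R_n/Ω = 1270/2.0 = 634.8 kN.

R_n/Ω ≈ 635 kN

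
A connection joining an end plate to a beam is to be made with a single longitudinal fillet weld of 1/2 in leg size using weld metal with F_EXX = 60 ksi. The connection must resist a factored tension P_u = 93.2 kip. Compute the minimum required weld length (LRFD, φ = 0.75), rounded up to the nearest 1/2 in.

L = 10 in

Throat t_e = 0.707 × 0.5 = 0.3535 in.
φr_n = 0.75 × 0.6 × 60 × 0.3535 = 9.544 kip/in.
L_req = P_u / φr_n = 93.2 / 9.544 = 9.765 in total.
Round up → use L = 10 in.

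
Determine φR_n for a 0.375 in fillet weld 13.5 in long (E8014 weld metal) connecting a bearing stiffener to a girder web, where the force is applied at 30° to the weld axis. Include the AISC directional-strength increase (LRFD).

E80XX → F_EXX = 80 ksi.
t_e = 0.707 × 0.375 = 0.2651 in; A_we = 0.2651 × 13.5 = 3.579 in².
Directional factor: 1.0 + 0.5 sin^1.5(30°) = 1.177.
F_nw = 0.6 × 80 × 1.177 = 56.49 ksi.
φR_n = 0.75 × 56.49 × 3.579 = 151.6 kip.

φR_n ≈ 152 kip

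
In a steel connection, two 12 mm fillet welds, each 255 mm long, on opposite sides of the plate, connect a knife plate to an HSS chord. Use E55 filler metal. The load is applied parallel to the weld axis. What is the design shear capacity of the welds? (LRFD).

φR_n ≈ 1070 kN

E55XX → F_EXX = 550 MPa.
Effective throat t_e = 0.707 × 12 = 8.484 mm.
Total length L = 510 mm; A_we = 8.484 × 510 = 4327 mm².
F_nw = 0.6 F_EXX = 0.6 × 550 = 330 MPa.
φR_n = 0.75 × 330 × 4327 × 10⁻³ = 1071 kN.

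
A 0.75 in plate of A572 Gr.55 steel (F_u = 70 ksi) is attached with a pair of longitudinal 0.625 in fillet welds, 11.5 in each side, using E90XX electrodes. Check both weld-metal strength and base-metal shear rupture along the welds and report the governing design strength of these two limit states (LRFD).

E90XX → F_EXX = 90 ksi.
t_e = 0.707 × 0.625 = 0.4419 in; L = 23 in.
Weld metal: φR_n = 0.75 × 0.6 × 90 × 0.4419 × 23 = 411.6 kip.
Base metal (shear rupture): φR_n = 0.75 × 0.6 × 70 × 0.75 × 23 = 543.4 kip.
Governing: weld metal.

φR_n ≈ 412 kip (weld metal governs)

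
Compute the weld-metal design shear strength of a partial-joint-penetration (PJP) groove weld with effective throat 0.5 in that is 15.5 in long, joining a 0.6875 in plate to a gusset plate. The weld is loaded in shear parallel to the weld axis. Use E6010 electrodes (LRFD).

E60XX → F_EXX = 60 ksi.
Effective throat (given) t_e = 0.5 in.
A_we = 0.5 × 15.5 = 7.75 in².
F_nw = 0.6 F_EXX = 36 ksi.
φR_n = 0.75 × 36 × 7.75 = 209.2 kip.

φR_n ≈ 209 kip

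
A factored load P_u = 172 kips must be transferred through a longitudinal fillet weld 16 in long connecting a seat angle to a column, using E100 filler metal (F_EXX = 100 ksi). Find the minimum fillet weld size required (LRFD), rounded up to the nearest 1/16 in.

Total weld length L = 16 in.
Required throat t_e = P_u / (φ × 0.6 F_EXX × L) = 172 / (0.75 × 0.6 × 100 × 16) = 0.2389 in.
Required leg w = t_e / 0.707 = 0.3379 in → use 3/8 in.

w = 3/8 in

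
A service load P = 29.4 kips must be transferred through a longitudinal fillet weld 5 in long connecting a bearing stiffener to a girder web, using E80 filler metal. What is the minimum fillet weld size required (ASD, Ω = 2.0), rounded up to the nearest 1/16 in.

E80XX → F_EXX = 80 ksi.
Total weld length L = 5 in.
Required throat t_e = P × Ω / (0.6 F_EXX × L) = 29.4 × 2.0 / (0.6 × 80 × 5) = 0.245 in.
Required leg w = t_e / 0.707 = 0.3465 in → use 3/8 in.

w = 3/8 in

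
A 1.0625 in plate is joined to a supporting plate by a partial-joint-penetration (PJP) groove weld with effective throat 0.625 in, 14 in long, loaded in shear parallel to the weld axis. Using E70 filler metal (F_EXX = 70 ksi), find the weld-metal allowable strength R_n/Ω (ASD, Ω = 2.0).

Effective throat (given) t_e = 0.625 in.
A_we = 0.625 × 14 = 8.75 in².
F_nw = 0.6 F_EXX = 42 ksi.
R_n/Ω = (42 × 8.75) / 2.0 = 183.8 kip.

R_n/Ω ≈ 184 kip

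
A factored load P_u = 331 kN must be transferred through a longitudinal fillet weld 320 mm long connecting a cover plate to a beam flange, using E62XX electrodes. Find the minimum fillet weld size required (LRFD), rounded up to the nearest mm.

w = 6 mm

E62XX → F_EXX = 620 MPa.
Total weld length L = 320 mm.
Required throat t_e = P_u / (φ × 0.6 F_EXX × L) = 331 / (0.75 × 0.6 × 620 × 320 × 10⁻³) = 3.707 mm.
Required leg w = t_e / 0.707 = 5.244 mm → use 6 mm.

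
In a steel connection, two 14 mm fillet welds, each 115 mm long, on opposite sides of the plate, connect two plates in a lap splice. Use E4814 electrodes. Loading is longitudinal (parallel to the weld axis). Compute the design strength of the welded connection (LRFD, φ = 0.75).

E48XX → F_EXX = 480 MPa.
Effective throat t_e = 0.707 × 14 = 9.898 mm.
Total length L = 230 mm; A_we = 9.898 × 230 = 2277 mm².
F_nw = 0.6 F_EXX = 0.6 × 480 = 288 MPa.
φR_n = 0.75 × 288 × 2277 × 10⁻³ = 491.7 kN.

φR_n ≈ 492 kN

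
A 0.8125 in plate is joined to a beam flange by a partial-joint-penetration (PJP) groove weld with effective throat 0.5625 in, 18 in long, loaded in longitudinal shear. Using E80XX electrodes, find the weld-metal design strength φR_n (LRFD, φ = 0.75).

φR_n ≈ 364 kip

E80XX → F_EXX = 80 ksi.
Effective throat (given) t_e = 0.5625 in.
A_we = 0.5625 × 18 = 10.12 in².
F_nw = 0.6 F_EXX = 48 ksi.
φR_n = 0.75 × 48 × 10.12 = 364.5 kip.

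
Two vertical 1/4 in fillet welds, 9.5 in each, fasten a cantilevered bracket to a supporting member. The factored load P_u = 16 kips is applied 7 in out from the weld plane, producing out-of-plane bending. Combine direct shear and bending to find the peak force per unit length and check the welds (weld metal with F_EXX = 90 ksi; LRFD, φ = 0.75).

L_w = 2 × 9.5 = 19 in; section modulus (unit throat) S = 2 × L²/6 = 30.08 in².
Direct shear f_v = P/L_w = 16/19 = 0.8421 kip/in.
Moment M = P × e = 16 × 7 = 112 kip·in; bending f_b = M/S = 3.723 kip/in.
f_max = √(f_v² + f_b²) = √(0.8421² + 3.723²) = 3.817 kip/in.
φr_n = 0.75 × 0.6 × 90 × (0.707 × 0.25) = 7.158 kip/in → adequate.

f_max ≈ 3.82 kip/in; adequate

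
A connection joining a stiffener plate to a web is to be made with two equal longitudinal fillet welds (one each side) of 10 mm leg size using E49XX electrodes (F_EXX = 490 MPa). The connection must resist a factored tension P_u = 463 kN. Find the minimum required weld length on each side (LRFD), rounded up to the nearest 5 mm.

Throat t_e = 0.707 × 10 = 7.07 mm.
φr_n = 0.75 × 0.6 × 490 × 7.07 × 10⁻³ = 1.559 kN/mm.
L_req = P_u / φr_n = 463 / 1.559 = 297 mm total.
Per side: 297 / 2 = 148.5 mm.
Round up → use L = 150 mm on each side.

L = 150 mm on each side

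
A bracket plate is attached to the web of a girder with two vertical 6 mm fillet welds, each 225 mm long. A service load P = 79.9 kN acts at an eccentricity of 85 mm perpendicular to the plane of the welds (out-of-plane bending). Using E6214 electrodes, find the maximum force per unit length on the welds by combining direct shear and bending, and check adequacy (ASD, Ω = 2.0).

E62XX → F_EXX = 620 MPa.
L_w = 2 × 225 = 450 mm; section modulus (unit throat) S = 2 × L²/6 = 16880 mm².
Direct shear f_v = P/L_w = 79.9×10³/450 = 177.6 N/mm.
Moment M = P × e = 79.9×10³ × 85 = 6791500 N·mm; bending f_b = M/S = 402.5 N/mm.
f_max = √(f_v² + f_b²) = √(177.6² + 402.5²) = 439.9 N/mm.
r_n/Ω = (1/2.0) × 0.6 × 620 × (0.707 × 6) = 789 N/mm → adequate.

f_max ≈ 440 N/mm; adequate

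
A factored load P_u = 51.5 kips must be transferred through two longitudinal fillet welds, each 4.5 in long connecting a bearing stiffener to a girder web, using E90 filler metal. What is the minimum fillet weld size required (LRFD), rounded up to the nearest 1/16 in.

w = 1/4 in

E90XX → F_EXX = 90 ksi.
Total weld length L = 9 in.
Required throat t_e = P_u / (φ × 0.6 F_EXX × L) = 51.5 / (0.75 × 0.6 × 90 × 9) = 0.1413 in.
Required leg w = t_e / 0.707 = 0.1998 in → use 1/4 in.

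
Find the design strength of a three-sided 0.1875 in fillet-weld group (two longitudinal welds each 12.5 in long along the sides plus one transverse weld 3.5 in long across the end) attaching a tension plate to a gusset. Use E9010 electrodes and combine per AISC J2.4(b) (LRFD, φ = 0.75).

E90XX → F_EXX = 90 ksi.
t_e = 0.707 × 0.1875 = 0.1326 in.
R_nwl = 0.6 × 90 × 0.1326 × 25 = 179 kips (longitudinal, 2 welds).
R_nwt = 0.6 × 90 × 0.1326 × 3.5 = 25.05 kips (transverse, base value).
(i) R_nwl + R_nwt = 204 kips; (ii) 0.85 R_nwl + 1.5 R_nwt = 189.7 kips.
R_n = max = 204 kips [governs: (i)]; φR_n = 153 kips.

φR_n ≈ 153 kips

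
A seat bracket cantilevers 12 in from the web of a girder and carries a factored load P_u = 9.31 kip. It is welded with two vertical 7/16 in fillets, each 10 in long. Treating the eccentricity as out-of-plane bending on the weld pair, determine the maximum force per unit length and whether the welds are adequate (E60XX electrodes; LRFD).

E60XX → F_EXX = 60 ksi.
L_w = 2 × 10 = 20 in; section modulus (unit throat) S = 2 × L²/6 = 33.33 in².
Direct shear f_v = P/L_w = 9.31/20 = 0.4655 kip/in.
Moment M = P × e = 9.31 × 12 = 111.72 kip·in; bending f_b = M/S = 3.352 kip/in.
f_max = √(f_v² + f_b²) = √(0.4655² + 3.352²) = 3.384 kip/in.
φr_n = 0.75 × 0.6 × 60 × (0.707 × 0.4375) = 8.351 kip/in → adequate.

f_max ≈ 3.38 kip/in; adequate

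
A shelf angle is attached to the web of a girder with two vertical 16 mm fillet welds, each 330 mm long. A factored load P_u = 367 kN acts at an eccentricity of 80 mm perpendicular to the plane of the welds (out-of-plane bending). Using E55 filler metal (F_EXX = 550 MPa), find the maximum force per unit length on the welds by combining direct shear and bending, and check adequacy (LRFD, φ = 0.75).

f_max ≈ 982 N/mm; adequate

L_w = 2 × 330 = 660 mm; section modulus (unit throat) S = 2 × L²/6 = 36300 mm².
Direct shear f_v = P/L_w = 367×10³/660 = 556.1 N/mm.
Moment M = P × e = 367×10³ × 80 = 29360000 N·mm; bending f_b = M/S = 808.8 N/mm.
f_max = √(f_v² + f_b²) = √(556.1² + 808.8²) = 981.5 N/mm.
φr_n = 0.75 × 0.6 × 550 × (0.707 × 16) = 2800 N/mm → adequate.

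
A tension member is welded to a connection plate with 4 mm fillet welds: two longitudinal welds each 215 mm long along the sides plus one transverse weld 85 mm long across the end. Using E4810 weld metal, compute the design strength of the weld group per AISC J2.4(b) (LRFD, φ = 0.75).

E48XX → F_EXX = 480 MPa.
t_e = 0.707 × 4 = 2.828 mm.
R_nwl = 0.6 × 480 × 2.828 × 430 × 10⁻³ = 350.2 kN (longitudinal, 2 welds).
R_nwt = 0.6 × 480 × 2.828 × 85 × 10⁻³ = 69.23 kN (transverse, base value).
(i) R_nwl + R_nwt = 419.4 kN; (ii) 0.85 R_nwl + 1.5 R_nwt = 401.5 kN.
R_n = max = 419.4 kN [governs: (i)]; φR_n = 314.6 kN.

φR_n ≈ 315 kN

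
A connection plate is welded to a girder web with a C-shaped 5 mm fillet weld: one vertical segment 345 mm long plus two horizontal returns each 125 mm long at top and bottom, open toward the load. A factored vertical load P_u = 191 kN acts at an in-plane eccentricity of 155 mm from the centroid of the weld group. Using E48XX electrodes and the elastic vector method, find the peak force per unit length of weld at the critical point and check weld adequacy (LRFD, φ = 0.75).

f_max ≈ 717 N/mm; adequate

E48XX → F_EXX = 480 MPa.
Total weld length L_w = 595 mm. Treat welds as unit-width lines.
Centroid: x̄ = 2×125×62.5 / 595 = 26.26 mm from the vertical weld.
Polar moment about centroid: J = I_x + I_y = [345³/12 + 2×125×172.5²] + [345×26.26² + 2(125³/12 + 125×36.24²)] = 11750000 mm³.
Direct shear f_v = P/L_w = 191×10³ / 595 = 321 N/mm (vertical).
Torsion M = P·e = 191×10³ × 155 = 29605000 N·mm.
Critical point at (x, y) = (98.74, 172.5) from centroid. f_tx = M·y/J = 434.5 N/mm; f_ty = M·x/J = 248.7 N/mm.
Resultant f_max = √[f_tx² + (f_v + f_ty)²] = √[434.5² + (321 + 248.7)²] = 716.5 N/mm.
Capacity per unit length: φr_n = 0.75 × 0.6 × 480 × (0.707 × 5) = 763.6 N/mm.
716.5 ≤ 763.6 → adequate.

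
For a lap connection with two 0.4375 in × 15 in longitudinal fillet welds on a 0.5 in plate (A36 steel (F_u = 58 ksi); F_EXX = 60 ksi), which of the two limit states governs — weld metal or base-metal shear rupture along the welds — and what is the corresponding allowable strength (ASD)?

R_n/Ω ≈ 167 kip (weld metal governs)

t_e = 0.707 × 0.4375 = 0.3093 in; L = 30 in.
Weld metal: R_n/Ω = (1/2.0) × 0.6 × 60 × 0.3093 × 30 = 167 kip.
Base metal (shear rupture): R_n/Ω = (1/2.0) × 0.6 × 58 × 0.5 × 30 = 261 kip.
Governing: weld metal.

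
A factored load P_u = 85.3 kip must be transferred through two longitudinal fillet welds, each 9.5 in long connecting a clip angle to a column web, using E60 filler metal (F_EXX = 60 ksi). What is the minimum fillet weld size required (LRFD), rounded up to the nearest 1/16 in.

Total weld length L = 19 in.
Required throat t_e = P_u / (φ × 0.6 F_EXX × L) = 85.3 / (0.75 × 0.6 × 60 × 19) = 0.1663 in.
Required leg w = t_e / 0.707 = 0.2352 in → use 1/4 in.

w = 1/4 in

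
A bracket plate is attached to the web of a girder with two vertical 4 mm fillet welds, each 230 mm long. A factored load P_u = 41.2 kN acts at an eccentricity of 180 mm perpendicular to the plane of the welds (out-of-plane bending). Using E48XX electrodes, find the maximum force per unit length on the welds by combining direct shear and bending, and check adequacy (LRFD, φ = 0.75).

f_max ≈ 430 N/mm; adequate

E48XX → F_EXX = 480 MPa.
L_w = 2 × 230 = 460 mm; section modulus (unit throat) S = 2 × L²/6 = 17630 mm².
Direct shear f_v = P/L_w = 41.2×10³/460 = 89.57 N/mm.
Moment M = P × e = 41.2×10³ × 180 = 7416000 N·mm; bending f_b = M/S = 420.6 N/mm.
f_max = √(f_v² + f_b²) = √(89.57² + 420.6²) = 430 N/mm.
φr_n = 0.75 × 0.6 × 480 × (0.707 × 4) = 610.8 N/mm → adequate.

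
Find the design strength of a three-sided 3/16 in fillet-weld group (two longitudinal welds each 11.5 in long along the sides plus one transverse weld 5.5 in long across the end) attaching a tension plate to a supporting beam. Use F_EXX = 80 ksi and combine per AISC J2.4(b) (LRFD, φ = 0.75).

φR_n ≈ 136 kip

t_e = 0.707 × 0.1875 = 0.1326 in.
R_nwl = 0.6 × 80 × 0.1326 × 23 = 146.3 kip (longitudinal, 2 welds).
R_nwt = 0.6 × 80 × 0.1326 × 5.5 = 35 kip (transverse, base value).
(i) R_nwl + R_nwt = 181.3 kip; (ii) 0.85 R_nwl + 1.5 R_nwt = 176.9 kip.
R_n = max = 181.3 kip [governs: (i)]; φR_n = 136 kip.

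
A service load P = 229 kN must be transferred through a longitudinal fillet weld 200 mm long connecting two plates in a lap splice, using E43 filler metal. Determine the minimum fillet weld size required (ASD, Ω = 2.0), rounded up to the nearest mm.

E43XX → F_EXX = 430 MPa.
Total weld length L = 200 mm.
Required throat t_e = P × Ω / (0.6 F_EXX × L) = 229 × 2.0 / (0.6 × 430 × 200 × 10⁻³) = 8.876 mm.
Required leg w = t_e / 0.707 = 12.55 mm → use 13 mm.

w = 13 mm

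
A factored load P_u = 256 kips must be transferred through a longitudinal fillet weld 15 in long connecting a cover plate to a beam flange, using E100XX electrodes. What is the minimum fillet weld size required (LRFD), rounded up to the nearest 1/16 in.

E100XX → F_EXX = 100 ksi.
Total weld length L = 15 in.
Required throat t_e = P_u / (φ × 0.6 F_EXX × L) = 256 / (0.75 × 0.6 × 100 × 15) = 0.3793 in.
Required leg w = t_e / 0.707 = 0.5364 in → use 9/16 in.

w = 9/16 in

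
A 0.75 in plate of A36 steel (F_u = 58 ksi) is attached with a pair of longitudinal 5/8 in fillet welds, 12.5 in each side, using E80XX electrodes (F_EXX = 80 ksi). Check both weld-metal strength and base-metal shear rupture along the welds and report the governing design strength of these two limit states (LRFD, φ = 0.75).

t_e = 0.707 × 0.625 = 0.4419 in; L = 25 in.
Weld metal: φR_n = 0.75 × 0.6 × 80 × 0.4419 × 25 = 397.7 kips.
Base metal (shear rupture): φR_n = 0.75 × 0.6 × 58 × 0.75 × 25 = 489.4 kips.
Governing: weld metal.

φR_n ≈ 398 kips (weld metal governs)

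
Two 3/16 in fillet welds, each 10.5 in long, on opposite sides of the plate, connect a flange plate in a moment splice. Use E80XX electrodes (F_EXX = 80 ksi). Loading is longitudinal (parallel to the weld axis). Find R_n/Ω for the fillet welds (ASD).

Effective throat t_e = 0.707 × 0.1875 = 0.1326 in.
Total length L = 21 in; A_we = 0.1326 × 21 = 2.784 in².
F_nw = 0.6 F_EXX = 0.6 × 80 = 48 ksi.
R_n = 48 × 2.784 = 133.6 kip; R_n/Ω = 133.6/2.0 = 66.81 kip.

R_n/Ω ≈ 66.8 kip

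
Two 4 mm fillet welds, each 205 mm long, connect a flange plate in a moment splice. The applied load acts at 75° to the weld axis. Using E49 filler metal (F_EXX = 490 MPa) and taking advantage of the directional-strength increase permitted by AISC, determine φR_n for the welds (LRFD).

t_e = 0.707 × 4 = 2.828 mm; A_we = 2.828 × 410 = 1159 mm².
Directional factor: 1.0 + 0.5 sin^1.5(75°) = 1.475.
F_nw = 0.6 × 490 × 1.475 = 433.6 MPa.
φR_n = 0.75 × 433.6 × 1159 × 10⁻³ = 377 kN.

φR_n ≈ 377 kN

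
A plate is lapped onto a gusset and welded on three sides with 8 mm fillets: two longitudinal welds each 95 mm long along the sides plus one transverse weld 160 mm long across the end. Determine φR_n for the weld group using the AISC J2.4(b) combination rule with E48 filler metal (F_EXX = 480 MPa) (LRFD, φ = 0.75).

φR_n ≈ 491 kN

t_e = 0.707 × 8 = 5.656 mm.
R_nwl = 0.6 × 480 × 5.656 × 190 × 10⁻³ = 309.5 kN (longitudinal, 2 welds).
R_nwt = 0.6 × 480 × 5.656 × 160 × 10⁻³ = 260.6 kN (transverse, base value).
(i) R_nwl + R_nwt = 570.1 kN; (ii) 0.85 R_nwl + 1.5 R_nwt = 654 kN.
R_n = max = 654 kN [governs: (ii)]; φR_n = 490.5 kN.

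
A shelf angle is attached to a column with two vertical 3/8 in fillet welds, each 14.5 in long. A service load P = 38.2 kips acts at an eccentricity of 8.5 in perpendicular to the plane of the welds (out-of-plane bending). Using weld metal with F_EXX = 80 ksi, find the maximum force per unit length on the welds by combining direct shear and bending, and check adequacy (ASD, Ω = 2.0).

L_w = 2 × 14.5 = 29 in; section modulus (unit throat) S = 2 × L²/6 = 70.08 in².
Direct shear f_v = P/L_w = 38.2/29 = 1.317 kip/in.
Moment M = P × e = 38.2 × 8.5 = 324.7 kip·in; bending f_b = M/S = 4.633 kip/in.
f_max = √(f_v² + f_b²) = √(1.317² + 4.633²) = 4.817 kip/in.
r_n/Ω = (1/2.0) × 0.6 × 80 × (0.707 × 0.375) = 6.363 kip/in → adequate.

f_max ≈ 4.82 kip/in; adequate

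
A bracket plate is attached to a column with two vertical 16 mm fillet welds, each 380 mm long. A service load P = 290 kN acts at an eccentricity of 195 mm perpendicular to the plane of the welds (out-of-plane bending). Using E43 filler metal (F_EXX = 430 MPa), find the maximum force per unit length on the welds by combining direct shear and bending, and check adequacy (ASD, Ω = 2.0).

f_max ≈ 1240 N/mm; adequate

L_w = 2 × 380 = 760 mm; section modulus (unit throat) S = 2 × L²/6 = 48130 mm².
Direct shear f_v = P/L_w = 290×10³/760 = 381.6 N/mm.
Moment M = P × e = 290×10³ × 195 = 56550000 N·mm; bending f_b = M/S = 1175 N/mm.
f_max = √(f_v² + f_b²) = √(381.6² + 1175²) = 1235 N/mm.
r_n/Ω = (1/2.0) × 0.6 × 430 × (0.707 × 16) = 1459 N/mm → adequate.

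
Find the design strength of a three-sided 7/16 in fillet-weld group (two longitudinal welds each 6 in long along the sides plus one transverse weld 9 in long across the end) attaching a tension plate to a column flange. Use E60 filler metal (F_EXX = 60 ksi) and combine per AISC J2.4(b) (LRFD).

t_e = 0.707 × 0.4375 = 0.3093 in.
R_nwl = 0.6 × 60 × 0.3093 × 12 = 133.6 kip (longitudinal, 2 welds).
R_nwt = 0.6 × 60 × 0.3093 × 9 = 100.2 kip (transverse, base value).
(i) R_nwl + R_nwt = 233.8 kip; (ii) 0.85 R_nwl + 1.5 R_nwt = 263.9 kip.
R_n = max = 263.9 kip [governs: (ii)]; φR_n = 197.9 kip.

φR_n ≈ 198 kip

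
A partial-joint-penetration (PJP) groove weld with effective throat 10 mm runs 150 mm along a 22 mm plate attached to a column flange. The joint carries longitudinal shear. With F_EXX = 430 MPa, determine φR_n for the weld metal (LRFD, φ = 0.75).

Effective throat (given) t_e = 10 mm.
A_we = 10 × 150 = 1500 mm².
F_nw = 0.6 F_EXX = 258 MPa.
φR_n = 0.75 × 258 × 1500 × 10⁻³ = 290.2 kN.

φR_n ≈ 290 kN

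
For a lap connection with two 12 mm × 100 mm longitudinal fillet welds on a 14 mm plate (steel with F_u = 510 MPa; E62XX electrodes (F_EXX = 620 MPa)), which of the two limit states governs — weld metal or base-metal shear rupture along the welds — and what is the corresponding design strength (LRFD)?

t_e = 0.707 × 12 = 8.484 mm; L = 200 mm.
Weld metal: φR_n = 0.75 × 0.6 × 620 × 8.484 × 200 × 10⁻³ = 473.4 kN.
Base metal (shear rupture): φR_n = 0.75 × 0.6 × 510 × 14 × 200 × 10⁻³ = 642.6 kN.
Governing: weld metal.

φR_n ≈ 473 kN (weld metal governs)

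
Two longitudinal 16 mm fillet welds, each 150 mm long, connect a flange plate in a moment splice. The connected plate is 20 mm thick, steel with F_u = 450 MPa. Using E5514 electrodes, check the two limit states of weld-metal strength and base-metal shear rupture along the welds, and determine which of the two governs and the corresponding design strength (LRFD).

E55XX → F_EXX = 550 MPa.
t_e = 0.707 × 16 = 11.31 mm; L = 300 mm.
Weld metal: φR_n = 0.75 × 0.6 × 550 × 11.31 × 300 × 10⁻³ = 839.9 kN.
Base metal (shear rupture): φR_n = 0.75 × 0.6 × 450 × 20 × 300 × 10⁻³ = 1215 kN.
Governing: weld metal.

φR_n ≈ 840 kN (weld metal governs)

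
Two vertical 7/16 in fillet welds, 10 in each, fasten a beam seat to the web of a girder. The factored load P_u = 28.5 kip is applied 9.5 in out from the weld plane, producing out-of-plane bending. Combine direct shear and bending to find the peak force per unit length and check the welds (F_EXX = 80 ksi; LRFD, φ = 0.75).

f_max ≈ 8.25 kip/in; adequate

L_w = 2 × 10 = 20 in; section modulus (unit throat) S = 2 × L²/6 = 33.33 in².
Direct shear f_v = P/L_w = 28.5/20 = 1.425 kip/in.
Moment M = P × e = 28.5 × 9.5 = 270.75 kip·in; bending f_b = M/S = 8.122 kip/in.
f_max = √(f_v² + f_b²) = √(1.425² + 8.122²) = 8.247 kip/in.
φr_n = 0.75 × 0.6 × 80 × (0.707 × 0.4375) = 11.14 kip/in → adequate.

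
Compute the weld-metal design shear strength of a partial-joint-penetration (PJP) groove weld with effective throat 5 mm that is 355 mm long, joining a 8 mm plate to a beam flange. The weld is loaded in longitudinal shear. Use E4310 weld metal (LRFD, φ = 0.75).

E43XX → F_EXX = 430 MPa.
Effective throat (given) t_e = 5 mm.
A_we = 5 × 355 = 1775 mm².
F_nw = 0.6 F_EXX = 258 MPa.
φR_n = 0.75 × 258 × 1775 × 10⁻³ = 343.5 kN.

φR_n ≈ 343 kN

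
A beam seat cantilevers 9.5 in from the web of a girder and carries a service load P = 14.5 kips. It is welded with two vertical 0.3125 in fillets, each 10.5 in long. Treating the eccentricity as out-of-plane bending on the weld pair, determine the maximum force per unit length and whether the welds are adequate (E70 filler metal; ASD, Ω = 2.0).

f_max ≈ 3.81 kip/in; adequate

E70XX → F_EXX = 70 ksi.
L_w = 2 × 10.5 = 21 in; section modulus (unit throat) S = 2 × L²/6 = 36.75 in².
Direct shear f_v = P/L_w = 14.5/21 = 0.6905 kip/in.
Moment M = P × e = 14.5 × 9.5 = 137.75 kip·in; bending f_b = M/S = 3.748 kip/in.
f_max = √(f_v² + f_b²) = √(0.6905² + 3.748²) = 3.811 kip/in.
r_n/Ω = (1/2.0) × 0.6 × 70 × (0.707 × 0.3125) = 4.64 kip/in → adequate.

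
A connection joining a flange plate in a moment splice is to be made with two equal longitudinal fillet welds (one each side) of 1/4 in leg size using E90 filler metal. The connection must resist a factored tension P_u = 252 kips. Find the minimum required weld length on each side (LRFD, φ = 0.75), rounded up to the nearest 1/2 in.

E90XX → F_EXX = 90 ksi.
Throat t_e = 0.707 × 0.25 = 0.1767 in.
φr_n = 0.75 × 0.6 × 90 × 0.1767 = 7.158 kips/in.
L_req = P_u / φr_n = 252 / 7.158 = 35.2 in total.
Per side: 35.2 / 2 = 17.6 in.
Round up → use L = 18 in on each side.

L = 18 in on each side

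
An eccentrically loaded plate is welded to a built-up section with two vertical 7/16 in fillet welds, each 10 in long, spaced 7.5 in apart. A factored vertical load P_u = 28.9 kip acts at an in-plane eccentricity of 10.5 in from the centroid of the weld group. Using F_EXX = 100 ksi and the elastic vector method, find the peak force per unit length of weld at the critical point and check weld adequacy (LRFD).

Total weld length L_w = 20 in. Treat welds as unit-width lines.
Polar moment about centroid: J = 2[d³/12 + d(b/2)²] = 2[10³/12 + 10×3.75²] = 447.9 in³.
Direct shear f_v = P/L_w = 28.9 / 20 = 1.445 kip/in (vertical).
Torsion M = P·e = 28.9 × 10.5 = 303.45 kip·in.
Critical point at (x, y) = (3.75, 5) from centroid. f_tx = M·y/J = 3.387 kip/in; f_ty = M·x/J = 2.541 kip/in.
Resultant f_max = √[f_tx² + (f_v + f_ty)²] = √[3.387² + (1.445 + 2.541)²] = 5.231 kip/in.
Capacity per unit length: φr_n = 0.75 × 0.6 × 100 × (0.707 × 0.4375) = 13.92 kip/in.
5.231 ≤ 13.92 → adequate.

f_max ≈ 5.23 kip/in; adequate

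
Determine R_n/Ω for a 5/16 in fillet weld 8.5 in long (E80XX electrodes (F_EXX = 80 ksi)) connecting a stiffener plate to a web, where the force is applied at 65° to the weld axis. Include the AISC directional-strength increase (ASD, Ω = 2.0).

t_e = 0.707 × 0.3125 = 0.2209 in; A_we = 0.2209 × 8.5 = 1.878 in².
Directional factor: 1.0 + 0.5 sin^1.5(65°) = 1.431.
F_nw = 0.6 × 80 × 1.431 = 68.71 ksi.
R_n/Ω = (68.71 × 1.878) / 2.0 = 64.52 kips.

R_n/Ω ≈ 64.5 kips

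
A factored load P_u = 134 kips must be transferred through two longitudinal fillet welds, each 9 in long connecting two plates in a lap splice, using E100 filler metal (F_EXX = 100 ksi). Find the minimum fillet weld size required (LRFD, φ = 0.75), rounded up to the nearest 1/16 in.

w = 1/4 in

Total weld length L = 18 in.
Required throat t_e = P_u / (φ × 0.6 F_EXX × L) = 134 / (0.75 × 0.6 × 100 × 18) = 0.1654 in.
Required leg w = t_e / 0.707 = 0.234 in → use 1/4 in.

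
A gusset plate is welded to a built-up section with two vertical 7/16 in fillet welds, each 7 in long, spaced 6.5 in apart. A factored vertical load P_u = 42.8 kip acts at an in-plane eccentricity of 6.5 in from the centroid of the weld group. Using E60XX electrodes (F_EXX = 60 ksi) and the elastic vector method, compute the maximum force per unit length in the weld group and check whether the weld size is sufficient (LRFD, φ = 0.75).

f_max ≈ 8.85 kip/in; NOT adequate

Total weld length L_w = 14 in. Treat welds as unit-width lines.
Polar moment about centroid: J = 2[d³/12 + d(b/2)²] = 2[7³/12 + 7×3.25²] = 205 in³.
Direct shear f_v = P/L_w = 42.8 / 14 = 3.057 kip/in (vertical).
Torsion M = P·e = 42.8 × 6.5 = 278.2 kip·in.
Critical point at (x, y) = (3.25, 3.5) from centroid. f_tx = M·y/J = 4.749 kip/in; f_ty = M·x/J = 4.41 kip/in.
Resultant f_max = √[f_tx² + (f_v + f_ty)²] = √[4.749² + (3.057 + 4.41)²] = 8.849 kip/in.
Capacity per unit length: φr_n = 0.75 × 0.6 × 60 × (0.707 × 0.4375) = 8.351 kip/in.
8.849 > 8.351 → NOT adequate.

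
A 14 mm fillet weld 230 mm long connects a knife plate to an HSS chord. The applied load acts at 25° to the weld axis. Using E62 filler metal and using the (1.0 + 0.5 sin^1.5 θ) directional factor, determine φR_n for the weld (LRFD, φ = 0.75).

φR_n ≈ 722 kN

E62XX → F_EXX = 620 MPa.
t_e = 0.707 × 14 = 9.898 mm; A_we = 9.898 × 230 = 2277 mm².
Directional factor: 1.0 + 0.5 sin^1.5(25°) = 1.137.
F_nw = 0.6 × 620 × 1.137 = 423.1 MPa.
φR_n = 0.75 × 423.1 × 2277 × 10⁻³ = 722.4 kN.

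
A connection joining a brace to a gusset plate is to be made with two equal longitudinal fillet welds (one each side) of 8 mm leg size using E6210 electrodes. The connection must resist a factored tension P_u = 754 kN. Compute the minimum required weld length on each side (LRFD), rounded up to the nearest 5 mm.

E62XX → F_EXX = 620 MPa.
Throat t_e = 0.707 × 8 = 5.656 mm.
φr_n = 0.75 × 0.6 × 620 × 5.656 × 10⁻³ = 1.578 kN/mm.
L_req = P_u / φr_n = 754 / 1.578 = 477.8 mm total.
Per side: 477.8 / 2 = 238.9 mm.
Round up → use L = 240 mm on each side.

L = 240 mm on each side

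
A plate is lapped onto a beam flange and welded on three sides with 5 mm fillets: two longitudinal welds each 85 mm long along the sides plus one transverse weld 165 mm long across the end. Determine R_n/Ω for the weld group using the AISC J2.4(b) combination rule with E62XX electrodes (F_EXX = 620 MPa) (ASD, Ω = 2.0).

R_n/Ω ≈ 258 kN

t_e = 0.707 × 5 = 3.535 mm.
R_nwl = 0.6 × 620 × 3.535 × 170 × 10⁻³ = 223.6 kN (longitudinal, 2 welds).
R_nwt = 0.6 × 620 × 3.535 × 165 × 10⁻³ = 217 kN (transverse, base value).
(i) R_nwl + R_nwt = 440.5 kN; (ii) 0.85 R_nwl + 1.5 R_nwt = 515.5 kN.
R_n = max = 515.5 kN [governs: (ii)]; R_n/Ω = 257.7 kN.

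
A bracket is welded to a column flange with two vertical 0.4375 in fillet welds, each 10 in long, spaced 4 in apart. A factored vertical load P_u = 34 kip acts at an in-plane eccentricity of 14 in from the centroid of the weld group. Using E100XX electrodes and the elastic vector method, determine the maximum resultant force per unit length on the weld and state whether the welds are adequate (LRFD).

f_max ≈ 11.1 kip/in; adequate

E100XX → F_EXX = 100 ksi.
Total weld length L_w = 20 in. Treat welds as unit-width lines.
Polar moment about centroid: J = 2[d³/12 + d(b/2)²] = 2[10³/12 + 10×2²] = 246.7 in³.
Direct shear f_v = P/L_w = 34 / 20 = 1.7 kip/in (vertical).
Torsion M = P·e = 34 × 14 = 476 kip·in.
Critical point at (x, y) = (2, 5) from centroid. f_tx = M·y/J = 9.649 kip/in; f_ty = M·x/J = 3.859 kip/in.
Resultant f_max = √[f_tx² + (f_v + f_ty)²] = √[9.649² + (1.7 + 3.859)²] = 11.14 kip/in.
Capacity per unit length: φr_n = 0.75 × 0.6 × 100 × (0.707 × 0.4375) = 13.92 kip/in.
11.14 ≤ 13.92 → adequate.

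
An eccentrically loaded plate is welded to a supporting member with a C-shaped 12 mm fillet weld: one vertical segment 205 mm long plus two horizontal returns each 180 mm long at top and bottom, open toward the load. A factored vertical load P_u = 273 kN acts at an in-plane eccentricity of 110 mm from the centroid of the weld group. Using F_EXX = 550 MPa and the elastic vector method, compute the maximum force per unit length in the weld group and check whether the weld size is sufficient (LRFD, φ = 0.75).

Total weld length L_w = 565 mm. Treat welds as unit-width lines.
Centroid: x̄ = 2×180×90 / 565 = 57.35 mm from the vertical weld.
Polar moment about centroid: J = I_x + I_y = [205³/12 + 2×180×102.5²] + [205×57.35² + 2(180³/12 + 180×32.65²)] = 6530000 mm³.
Direct shear f_v = P/L_w = 273×10³ / 565 = 483.2 N/mm (vertical).
Torsion M = P·e = 273×10³ × 110 = 30030000 N·mm.
Critical point at (x, y) = (122.7, 102.5) from centroid. f_tx = M·y/J = 471.4 N/mm; f_ty = M·x/J = 564 N/mm.
Resultant f_max = √[f_tx² + (f_v + f_ty)²] = √[471.4² + (483.2 + 564)²] = 1148 N/mm.
Capacity per unit length: φr_n = 0.75 × 0.6 × 550 × (0.707 × 12) = 2100 N/mm.
1148 ≤ 2100 → adequate.

f_max ≈ 1150 N/mm; adequate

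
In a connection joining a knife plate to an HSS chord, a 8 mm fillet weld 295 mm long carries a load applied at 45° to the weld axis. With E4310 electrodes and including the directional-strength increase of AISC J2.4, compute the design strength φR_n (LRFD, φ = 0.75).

E43XX → F_EXX = 430 MPa.
t_e = 0.707 × 8 = 5.656 mm; A_we = 5.656 × 295 = 1669 mm².
Directional factor: 1.0 + 0.5 sin^1.5(45°) = 1.297.
F_nw = 0.6 × 430 × 1.297 = 334.7 MPa.
φR_n = 0.75 × 334.7 × 1669 × 10⁻³ = 418.8 kN.

φR_n ≈ 419 kN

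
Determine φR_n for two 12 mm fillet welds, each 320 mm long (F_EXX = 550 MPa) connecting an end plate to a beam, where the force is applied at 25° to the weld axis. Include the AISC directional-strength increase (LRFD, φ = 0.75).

φR_n ≈ 1530 kN

t_e = 0.707 × 12 = 8.484 mm; A_we = 8.484 × 640 = 5430 mm².
Directional factor: 1.0 + 0.5 sin^1.5(25°) = 1.137.
F_nw = 0.6 × 550 × 1.137 = 375.3 MPa.
φR_n = 0.75 × 375.3 × 5430 × 10⁻³ = 1528 kN.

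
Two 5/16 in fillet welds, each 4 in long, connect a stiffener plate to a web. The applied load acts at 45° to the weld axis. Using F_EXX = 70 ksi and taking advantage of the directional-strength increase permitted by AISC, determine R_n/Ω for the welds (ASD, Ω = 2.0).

R_n/Ω ≈ 48.2 kip

t_e = 0.707 × 0.3125 = 0.2209 in; A_we = 0.2209 × 8 = 1.767 in².
Directional factor: 1.0 + 0.5 sin^1.5(45°) = 1.297.
F_nw = 0.6 × 70 × 1.297 = 54.49 ksi.
R_n/Ω = (54.49 × 1.767) / 2.0 = 48.15 kip.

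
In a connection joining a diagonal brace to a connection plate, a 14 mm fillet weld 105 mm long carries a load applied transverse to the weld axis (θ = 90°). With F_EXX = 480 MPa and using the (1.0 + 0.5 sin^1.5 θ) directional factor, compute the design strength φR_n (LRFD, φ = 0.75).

t_e = 0.707 × 14 = 9.898 mm; A_we = 9.898 × 105 = 1039 mm².
Directional factor: 1.0 + 0.5 sin^1.5(90°) = 1.5.
F_nw = 0.6 × 480 × 1.5 = 432 MPa.
φR_n = 0.75 × 432 × 1039 × 10⁻³ = 336.7 kN.

φR_n ≈ 337 kN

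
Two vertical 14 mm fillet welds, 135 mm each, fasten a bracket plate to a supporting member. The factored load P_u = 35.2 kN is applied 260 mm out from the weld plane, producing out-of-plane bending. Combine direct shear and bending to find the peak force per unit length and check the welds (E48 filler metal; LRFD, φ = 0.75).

E48XX → F_EXX = 480 MPa.
L_w = 2 × 135 = 270 mm; section modulus (unit throat) S = 2 × L²/6 = 6075 mm².
Direct shear f_v = P/L_w = 35.2×10³/270 = 130.4 N/mm.
Moment M = P × e = 35.2×10³ × 260 = 9152000 N·mm; bending f_b = M/S = 1507 N/mm.
f_max = √(f_v² + f_b²) = √(130.4² + 1507²) = 1512 N/mm.
φr_n = 0.75 × 0.6 × 480 × (0.707 × 14) = 2138 N/mm → adequate.

f_max ≈ 1510 N/mm; adequate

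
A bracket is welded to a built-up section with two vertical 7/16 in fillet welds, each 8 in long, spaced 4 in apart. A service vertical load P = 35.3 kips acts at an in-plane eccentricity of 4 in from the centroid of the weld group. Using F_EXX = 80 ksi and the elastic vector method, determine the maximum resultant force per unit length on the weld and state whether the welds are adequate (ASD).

f_max ≈ 5.58 kip/in; adequate

Total weld length L_w = 16 in. Treat welds as unit-width lines.
Polar moment about centroid: J = 2[d³/12 + d(b/2)²] = 2[8³/12 + 8×2²] = 149.3 in³.
Direct shear f_v = P/L_w = 35.3 / 16 = 2.206 kip/in (vertical).
Torsion M = P·e = 35.3 × 4 = 141.2 kip·in.
Critical point at (x, y) = (2, 4) from centroid. f_tx = M·y/J = 3.782 kip/in; f_ty = M·x/J = 1.891 kip/in.
Resultant f_max = √[f_tx² + (f_v + f_ty)²] = √[3.782² + (2.206 + 1.891)²] = 5.576 kip/in.
Capacity per unit length: r_n/Ω = (1/2.0) × 0.6 × 80 × (0.707 × 0.4375) = 7.423 kip/in.
5.576 ≤ 7.423 → adequate.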